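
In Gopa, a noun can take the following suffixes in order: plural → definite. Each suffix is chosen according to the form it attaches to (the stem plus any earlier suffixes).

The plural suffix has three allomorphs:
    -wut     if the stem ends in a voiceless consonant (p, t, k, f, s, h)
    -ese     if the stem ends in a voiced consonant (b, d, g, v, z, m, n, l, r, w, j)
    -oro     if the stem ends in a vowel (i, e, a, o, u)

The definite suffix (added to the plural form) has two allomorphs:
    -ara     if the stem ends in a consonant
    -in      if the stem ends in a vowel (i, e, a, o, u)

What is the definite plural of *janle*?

*janle*: final sound = /e/, a vowel → -oro → *janleoro*.
The plural form *janleoro* — final sound /o/ (a vowel) → -in → *janleoroin*.

janleoroin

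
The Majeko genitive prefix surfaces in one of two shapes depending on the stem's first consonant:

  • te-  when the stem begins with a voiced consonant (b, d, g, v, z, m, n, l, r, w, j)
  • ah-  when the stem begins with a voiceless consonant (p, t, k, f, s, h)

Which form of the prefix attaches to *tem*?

ah-

Since the first consonant of *tem* is /t/ (voiceless), it takes ah-.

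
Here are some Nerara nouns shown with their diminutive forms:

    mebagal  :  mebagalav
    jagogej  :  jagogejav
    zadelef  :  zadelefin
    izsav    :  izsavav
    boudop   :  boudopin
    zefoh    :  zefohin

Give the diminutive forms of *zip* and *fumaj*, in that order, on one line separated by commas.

The pattern is voicing of the final consonant: -in when the stem ends in a voiceless consonant (*zadelef*, *boudop*, *zefoh*); -av when the stem ends in a voiced consonant (*mebagal*, *jagogej*, *izsav*).
Since the final consonant of *zip* is /p/ (voiceless), it takes -in, giving *zipin*.
*fumaj* — final consonant /j/ (voiced) → -av → *fumajav*.

zipin, fumajav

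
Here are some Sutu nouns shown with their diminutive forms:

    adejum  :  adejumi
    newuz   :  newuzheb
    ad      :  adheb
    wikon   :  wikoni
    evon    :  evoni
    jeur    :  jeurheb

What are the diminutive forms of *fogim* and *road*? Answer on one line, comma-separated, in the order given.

fogimi, roadheb

The suffix is conditioned by the final consonant: -i when the stem ends in a nasal (*adejum*, *wikon*, *evon*); -heb when the stem ends in a non-nasal consonant (*newuz*, *ad*, *jeur*).
The final consonant of *fogim* is /m/, which is a nasal, so the suffix is -i, giving *fogimi*.
Since the final consonant of *road* is /d/ (non-nasal), it takes -heb, giving *roadheb*.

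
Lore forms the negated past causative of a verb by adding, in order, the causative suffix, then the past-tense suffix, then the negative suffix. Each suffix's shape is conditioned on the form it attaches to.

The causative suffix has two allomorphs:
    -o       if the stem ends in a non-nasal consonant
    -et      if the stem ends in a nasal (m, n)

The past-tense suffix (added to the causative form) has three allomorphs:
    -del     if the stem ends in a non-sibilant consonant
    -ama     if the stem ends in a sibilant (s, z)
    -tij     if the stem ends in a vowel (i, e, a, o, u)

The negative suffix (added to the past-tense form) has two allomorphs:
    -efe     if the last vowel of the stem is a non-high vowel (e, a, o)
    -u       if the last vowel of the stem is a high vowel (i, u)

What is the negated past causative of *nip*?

The final consonant of *nip* is /p/, which is non-nasal, so the causative suffix is -o, giving *nipo*.
The final sound of the causative form *nipo* is /o/, which is a vowel, so the past-tense suffix is -tij, giving *nipotij*.
Since the last vowel of the past-tense form *nipotij* is /i/ (a high vowel), it takes -u, giving *nipotiju*.

nipotiju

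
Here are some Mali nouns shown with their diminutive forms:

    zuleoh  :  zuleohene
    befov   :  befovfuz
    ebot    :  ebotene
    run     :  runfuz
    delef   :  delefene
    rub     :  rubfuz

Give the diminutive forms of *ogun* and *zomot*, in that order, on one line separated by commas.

ogunfuz, zomotene

Looking at the final consonant of each stem: -ene when the stem ends in a voiceless consonant (*zuleoh*, *ebot*, *delef*); -fuz when the stem ends in a voiced consonant (*befov*, *run*, *rub*).
*ogun* — final consonant /n/ (voiced) → -fuz → *ogunfuz*.
The final consonant of *zomot* is /t/, which is voiceless, so the suffix is -ene, giving *zomotene*.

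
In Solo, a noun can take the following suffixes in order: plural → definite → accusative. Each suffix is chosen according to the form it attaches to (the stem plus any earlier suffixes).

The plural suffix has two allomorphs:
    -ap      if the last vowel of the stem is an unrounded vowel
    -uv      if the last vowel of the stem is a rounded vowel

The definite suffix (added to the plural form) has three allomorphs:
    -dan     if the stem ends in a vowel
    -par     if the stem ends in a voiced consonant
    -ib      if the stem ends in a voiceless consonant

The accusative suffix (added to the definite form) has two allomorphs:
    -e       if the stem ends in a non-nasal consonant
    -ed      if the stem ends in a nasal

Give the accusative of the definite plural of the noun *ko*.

*ko* — last vowel /o/ (a rounded vowel) → -uv → *kouv*.
The final sound of the plural form *kouv* is /v/, which is a voiced consonant, so the definite suffix is -par, giving *kouvpar*.
The definite form *kouvpar* — final consonant /r/ (non-nasal) → -e → *kouvpare*.

kouvpare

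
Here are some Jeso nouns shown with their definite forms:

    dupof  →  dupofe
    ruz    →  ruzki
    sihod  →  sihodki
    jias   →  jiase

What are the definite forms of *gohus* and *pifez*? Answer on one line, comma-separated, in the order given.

gohuse, pifezki

The suffix is conditioned by the final consonant: -e when the stem ends in a voiceless consonant (*dupof*, *jias*); -ki when the stem ends in a voiced consonant (*ruz*, *sihod*).
*gohus* — final consonant /s/ (voiceless) → -e → *gohuse*.
*pifez*: final consonant = /z/, voiced → -ki → *pifezki*.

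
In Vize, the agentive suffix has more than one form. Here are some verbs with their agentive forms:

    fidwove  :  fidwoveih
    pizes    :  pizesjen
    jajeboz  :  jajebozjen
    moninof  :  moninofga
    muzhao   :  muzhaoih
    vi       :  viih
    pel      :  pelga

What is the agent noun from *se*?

seih

The pattern is sibilance of the final sound: -jen when the stem ends in a sibilant (*pizes*, *jajeboz*); -ga when the stem ends in a non-sibilant consonant (*moninof*, *pel*); -ih when the stem ends in a vowel (*fidwove*, *muzhao*, *vi*).
*se* — final sound /e/ (a vowel) → -ih → *seih*.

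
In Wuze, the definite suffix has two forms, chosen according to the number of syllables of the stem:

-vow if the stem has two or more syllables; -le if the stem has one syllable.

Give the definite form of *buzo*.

With 2 syllables, *buzo* takes -vow → *buzovow*.

buzovow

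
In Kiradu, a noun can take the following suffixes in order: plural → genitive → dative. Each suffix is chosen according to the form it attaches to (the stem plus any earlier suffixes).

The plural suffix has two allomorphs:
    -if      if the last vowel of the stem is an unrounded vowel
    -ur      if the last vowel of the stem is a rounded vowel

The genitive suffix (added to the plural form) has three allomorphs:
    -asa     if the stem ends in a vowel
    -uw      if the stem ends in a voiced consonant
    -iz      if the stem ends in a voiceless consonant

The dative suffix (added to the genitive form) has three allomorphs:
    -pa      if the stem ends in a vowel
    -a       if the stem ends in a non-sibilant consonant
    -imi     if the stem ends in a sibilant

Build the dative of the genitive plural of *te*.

The last vowel of *te* is /e/, which is an unrounded vowel, so the plural suffix is -if, giving *teif*.
The plural form *teif* — final sound /f/ (a voiceless consonant) → -iz → *teifiz*.
The genitive form *teifiz* — final sound /z/ (a sibilant) → -imi → *teifizimi*.

teifizimi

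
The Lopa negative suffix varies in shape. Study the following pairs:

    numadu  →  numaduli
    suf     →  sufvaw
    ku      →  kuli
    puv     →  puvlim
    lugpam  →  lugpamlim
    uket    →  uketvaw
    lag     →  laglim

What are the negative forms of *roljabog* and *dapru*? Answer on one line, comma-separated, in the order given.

The alternation tracks the final sound of the stem — -vaw when the stem ends in a voiceless consonant (*suf*, *uket*); -lim when the stem ends in a voiced consonant (*puv*, *lugpam*, *lag*); -li when the stem ends in a vowel (*numadu*, *ku*).
Since the final sound of *roljabog* is /g/ (a voiced consonant), it takes -lim, giving *roljaboglim*.
The final sound of *dapru* is /u/, which is a vowel, so the suffix is -li, giving *dapruli*.

roljaboglim, dapruli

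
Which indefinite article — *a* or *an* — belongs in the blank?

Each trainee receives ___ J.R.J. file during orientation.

The indefinite article is chosen by the initial *sound* of the following word, not its spelling.
The initialism *J.R.J.* is read letter by letter; the first letter, J, is pronounced /dʒeɪ/, which begins with a consonant sound.
So the article is *a*: Each trainee receives a J.R.J. file during orientation.

a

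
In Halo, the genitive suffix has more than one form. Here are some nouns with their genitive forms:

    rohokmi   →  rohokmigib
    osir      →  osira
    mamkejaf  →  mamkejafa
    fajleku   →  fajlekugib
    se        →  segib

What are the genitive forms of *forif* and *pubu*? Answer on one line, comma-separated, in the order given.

The alternation tracks the final sound of the stem — -a when the stem ends in a consonant (*osir*, *mamkejaf*); -gib when the stem ends in a vowel (*rohokmi*, *fajleku*, *se*).
*forif* — final sound /f/ (a consonant) → -a → *forifa*.
*pubu* — final sound /u/ (a vowel) → -gib → *pubugib*.

forifa, pubugib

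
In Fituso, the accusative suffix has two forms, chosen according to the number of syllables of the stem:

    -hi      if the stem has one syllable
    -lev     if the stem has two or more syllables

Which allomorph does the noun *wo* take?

With one syllable, *wo* takes -hi.

-hi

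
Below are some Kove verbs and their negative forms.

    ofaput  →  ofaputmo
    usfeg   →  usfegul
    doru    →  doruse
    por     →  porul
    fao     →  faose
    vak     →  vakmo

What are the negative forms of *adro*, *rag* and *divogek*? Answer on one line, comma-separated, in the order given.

adrose, ragul, divogekmo

The pattern is voicing of the final sound: -mo when the stem ends in a voiceless consonant (*ofaput*, *vak*); -ul when the stem ends in a voiced consonant (*usfeg*, *por*); -se when the stem ends in a vowel (*doru*, *fao*).
The final sound of *adro* is /o/, which is a vowel, so the suffix is -se, giving *adrose*.
*rag* — final sound /g/ (a voiced consonant) → -ul → *ragul*.
*divogek*: final sound = /k/, a voiceless consonant → -mo → *divogekmo*.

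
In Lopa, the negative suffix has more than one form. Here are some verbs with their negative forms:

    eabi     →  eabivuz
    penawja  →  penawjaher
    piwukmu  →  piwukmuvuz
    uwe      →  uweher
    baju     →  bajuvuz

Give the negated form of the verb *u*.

The alternation tracks the last vowel of the stem — -vuz when the last vowel of the stem is a high vowel (*eabi*, *piwukmu*, *baju*); -her when the last vowel of the stem is a non-high vowel (*penawja*, *uwe*).
*u* — last vowel /u/ (a high vowel) → -vuz → *uvuz*.

uvuz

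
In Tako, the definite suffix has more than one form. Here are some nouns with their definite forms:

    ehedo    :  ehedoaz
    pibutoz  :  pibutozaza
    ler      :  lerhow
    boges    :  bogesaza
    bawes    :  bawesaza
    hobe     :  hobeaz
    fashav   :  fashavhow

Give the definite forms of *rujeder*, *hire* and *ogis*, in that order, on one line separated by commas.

The alternation tracks the final sound of the stem — -aza when the stem ends in a sibilant (*pibutoz*, *boges*, *bawes*); -how when the stem ends in a non-sibilant consonant (*ler*, *fashav*); -az when the stem ends in a vowel (*ehedo*, *hobe*).
The final sound of *rujeder* is /r/, which is a non-sibilant consonant, so the suffix is -how, giving *rujederhow*.
The final sound of *hire* is /e/, which is a vowel, so the suffix is -az, giving *hireaz*.
*ogis* — final sound /s/ (a sibilant) → -aza → *ogisaza*.

rujederhow, hireaz, ogisaza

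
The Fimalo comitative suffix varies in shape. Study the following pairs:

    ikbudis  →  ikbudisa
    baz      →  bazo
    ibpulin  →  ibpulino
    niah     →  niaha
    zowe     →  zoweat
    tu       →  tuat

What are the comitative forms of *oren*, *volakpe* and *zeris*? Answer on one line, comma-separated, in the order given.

oreno, volakpeat, zerisa

Looking at the final sound of each stem: -a when the stem ends in a voiceless consonant (*ikbudis*, *niah*); -o when the stem ends in a voiced consonant (*baz*, *ibpulin*); -at when the stem ends in a vowel (*zowe*, *tu*).
The final sound of *oren* is /n/, which is a voiced consonant, so the suffix is -o, giving *oreno*.
*volakpe*: final sound = /e/, a vowel → -at → *volakpeat*.
*zeris*: final sound = /s/, a voiceless consonant → -a → *zerisa*.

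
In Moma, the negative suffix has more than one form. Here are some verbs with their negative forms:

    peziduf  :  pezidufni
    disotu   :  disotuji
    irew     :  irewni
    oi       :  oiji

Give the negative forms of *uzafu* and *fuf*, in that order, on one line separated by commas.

uzafuji, fufni

Looking at the final sound of each stem: -ni when the stem ends in a consonant (*peziduf*, *irew*); -ji when the stem ends in a vowel (*disotu*, *oi*).
*uzafu* — final sound /u/ (a vowel) → -ji → *uzafuji*.
The final sound of *fuf* is /f/, which is a consonant, so the suffix is -ni, giving *fufni*.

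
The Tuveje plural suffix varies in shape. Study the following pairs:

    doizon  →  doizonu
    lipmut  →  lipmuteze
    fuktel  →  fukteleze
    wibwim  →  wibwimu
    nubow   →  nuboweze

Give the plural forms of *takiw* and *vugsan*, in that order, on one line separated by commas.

The suffix is conditioned by the final consonant: -u when the stem ends in a nasal (*doizon*, *wibwim*); -eze when the stem ends in a non-nasal consonant (*lipmut*, *fuktel*, *nubow*).
*takiw*: final consonant = /w/, non-nasal → -eze → *takiweze*.
*vugsan* — final consonant /n/ (a nasal) → -u → *vugsanu*.

takiweze, vugsanu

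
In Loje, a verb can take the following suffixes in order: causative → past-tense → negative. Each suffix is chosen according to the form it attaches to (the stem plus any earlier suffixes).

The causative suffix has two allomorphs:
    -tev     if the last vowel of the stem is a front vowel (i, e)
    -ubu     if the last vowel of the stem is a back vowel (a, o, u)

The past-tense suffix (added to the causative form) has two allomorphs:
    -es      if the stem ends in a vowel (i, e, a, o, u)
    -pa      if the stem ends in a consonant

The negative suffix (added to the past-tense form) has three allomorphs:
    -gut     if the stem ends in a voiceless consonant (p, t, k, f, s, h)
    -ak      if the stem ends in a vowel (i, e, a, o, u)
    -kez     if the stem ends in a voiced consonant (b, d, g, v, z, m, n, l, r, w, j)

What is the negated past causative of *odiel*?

odieltevpaak

Since the last vowel of *odiel* is /e/ (a front vowel), it takes -tev, giving *odieltev*.
The causative form *odieltev* — final sound /v/ (a consonant) → -pa → *odieltevpa*.
Since the final sound of the past-tense form *odieltevpa* is /a/ (a vowel), it takes -ak, giving *odieltevpaak*.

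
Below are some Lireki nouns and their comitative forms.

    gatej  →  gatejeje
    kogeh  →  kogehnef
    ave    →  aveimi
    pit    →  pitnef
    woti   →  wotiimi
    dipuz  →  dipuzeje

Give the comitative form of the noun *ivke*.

ivkeimi

The alternation tracks the final sound of the stem — -nef when the stem ends in a voiceless consonant (*kogeh*, *pit*); -eje when the stem ends in a voiced consonant (*gatej*, *dipuz*); -imi when the stem ends in a vowel (*ave*, *woti*).
Since the final sound of *ivke* is /e/ (a vowel), it takes -imi, giving *ivkeimi*.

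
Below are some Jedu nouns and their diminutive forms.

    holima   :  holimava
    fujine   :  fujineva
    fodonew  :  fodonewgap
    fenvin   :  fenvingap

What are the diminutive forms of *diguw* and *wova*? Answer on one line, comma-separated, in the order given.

diguwgap, wovava

The alternation tracks the final sound of the stem — -gap when the stem ends in a consonant (*fodonew*, *fenvin*); -va when the stem ends in a vowel (*holima*, *fujine*).
Since the final sound of *diguw* is /w/ (a consonant), it takes -gap, giving *diguwgap*.
*wova*: final sound = /a/, a vowel → -va → *wovava*.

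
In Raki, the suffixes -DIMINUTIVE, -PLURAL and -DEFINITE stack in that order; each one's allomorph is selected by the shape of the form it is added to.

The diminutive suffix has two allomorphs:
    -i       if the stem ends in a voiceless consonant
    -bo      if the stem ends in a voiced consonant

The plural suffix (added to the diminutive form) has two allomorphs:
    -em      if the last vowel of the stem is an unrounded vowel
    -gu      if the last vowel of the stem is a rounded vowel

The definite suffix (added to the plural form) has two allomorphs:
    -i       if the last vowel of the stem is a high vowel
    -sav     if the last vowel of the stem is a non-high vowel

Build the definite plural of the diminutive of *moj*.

mojbogui

Since the final consonant of *moj* is /j/ (voiced), it takes -bo, giving *mojbo*.
The diminutive form *mojbo*: last vowel = /o/, a rounded vowel → -gu → *mojbogu*.
The last vowel of the plural form *mojbogu* is /u/, which is a high vowel, so the definite suffix is -i, giving *mojbogui*.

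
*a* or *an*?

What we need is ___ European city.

The indefinite article is chosen by the initial *sound* of the following word, not its spelling.
*European* begins with the sound /jʊ/ (eu pronounced /jʊ/) — a consonant sound.
So the article is *a*: What we need is a European city.

a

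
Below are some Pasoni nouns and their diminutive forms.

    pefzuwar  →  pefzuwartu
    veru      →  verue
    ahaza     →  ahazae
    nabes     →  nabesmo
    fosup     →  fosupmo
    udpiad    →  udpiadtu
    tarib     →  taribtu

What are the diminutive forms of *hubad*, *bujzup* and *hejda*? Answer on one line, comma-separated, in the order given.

The alternation tracks the final sound of the stem — -mo when the stem ends in a voiceless consonant (*nabes*, *fosup*); -tu when the stem ends in a voiced consonant (*pefzuwar*, *udpiad*, *tarib*); -e when the stem ends in a vowel (*veru*, *ahaza*).
*hubad*: final sound = /d/, a voiced consonant → -tu → *hubadtu*.
*bujzup* — final sound /p/ (a voiceless consonant) → -mo → *bujzupmo*.
Since the final sound of *hejda* is /a/ (a vowel), it takes -e, giving *hejdae*.

hubadtu, bujzupmo, hejdae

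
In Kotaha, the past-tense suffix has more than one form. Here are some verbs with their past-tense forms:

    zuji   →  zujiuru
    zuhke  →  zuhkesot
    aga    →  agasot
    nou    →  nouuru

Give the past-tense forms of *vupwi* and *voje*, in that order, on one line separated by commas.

The alternation tracks the last vowel of the stem — -uru when the last vowel of the stem is a high vowel (*zuji*, *nou*); -sot when the last vowel of the stem is a non-high vowel (*zuhke*, *aga*).
The last vowel of *vupwi* is /i/, which is a high vowel, so the suffix is -uru, giving *vupwiuru*.
The last vowel of *voje* is /e/, which is a non-high vowel, so the suffix is -sot, giving *vojesot*.

vupwiuru, vojesot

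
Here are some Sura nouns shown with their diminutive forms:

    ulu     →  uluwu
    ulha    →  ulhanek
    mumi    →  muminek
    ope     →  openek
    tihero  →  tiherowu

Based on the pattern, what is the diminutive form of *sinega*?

sineganek

The alternation tracks the last vowel of the stem — -wu when the last vowel of the stem is a rounded vowel (*ulu*, *tihero*); -nek when the last vowel of the stem is an unrounded vowel (*ulha*, *mumi*, *ope*).
*sinega*: last vowel = /a/, an unrounded vowel → -nek → *sineganek*.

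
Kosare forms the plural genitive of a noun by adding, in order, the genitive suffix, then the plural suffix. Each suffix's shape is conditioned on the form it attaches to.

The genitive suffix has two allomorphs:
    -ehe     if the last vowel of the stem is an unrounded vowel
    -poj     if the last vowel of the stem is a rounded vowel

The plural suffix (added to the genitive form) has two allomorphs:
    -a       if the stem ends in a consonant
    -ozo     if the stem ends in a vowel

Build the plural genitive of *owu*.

owupoja

*owu*: last vowel = /u/, a rounded vowel → -poj → *owupoj*.
The genitive form *owupoj*: final sound = /j/, a consonant → -a → *owupoja*.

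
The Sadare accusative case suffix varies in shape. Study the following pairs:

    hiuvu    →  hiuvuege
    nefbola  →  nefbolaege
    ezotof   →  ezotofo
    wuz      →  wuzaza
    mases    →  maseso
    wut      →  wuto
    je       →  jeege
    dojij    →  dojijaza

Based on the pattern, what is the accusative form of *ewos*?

ewoso

The suffix is conditioned by the final sound: -o when the stem ends in a voiceless consonant (*ezotof*, *mases*, *wut*); -aza when the stem ends in a voiced consonant (*wuz*, *dojij*); -ege when the stem ends in a vowel (*hiuvu*, *nefbola*, *je*).
*ewos*: final sound = /s/, a voiceless consonant → -o → *ewoso*.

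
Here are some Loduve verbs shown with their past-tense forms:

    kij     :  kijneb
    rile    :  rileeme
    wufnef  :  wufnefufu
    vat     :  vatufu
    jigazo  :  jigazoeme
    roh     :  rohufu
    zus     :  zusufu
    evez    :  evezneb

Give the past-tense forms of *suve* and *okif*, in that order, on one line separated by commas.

suveeme, okifufu

The pattern is voicing of the final sound: -ufu when the stem ends in a voiceless consonant (*wufnef*, *vat*, *roh*, *zus*); -neb when the stem ends in a voiced consonant (*kij*, *evez*); -eme when the stem ends in a vowel (*rile*, *jigazo*).
The final sound of *suve* is /e/, which is a vowel, so the suffix is -eme, giving *suveeme*.
*okif* — final sound /f/ (a voiceless consonant) → -ufu → *okifufu*.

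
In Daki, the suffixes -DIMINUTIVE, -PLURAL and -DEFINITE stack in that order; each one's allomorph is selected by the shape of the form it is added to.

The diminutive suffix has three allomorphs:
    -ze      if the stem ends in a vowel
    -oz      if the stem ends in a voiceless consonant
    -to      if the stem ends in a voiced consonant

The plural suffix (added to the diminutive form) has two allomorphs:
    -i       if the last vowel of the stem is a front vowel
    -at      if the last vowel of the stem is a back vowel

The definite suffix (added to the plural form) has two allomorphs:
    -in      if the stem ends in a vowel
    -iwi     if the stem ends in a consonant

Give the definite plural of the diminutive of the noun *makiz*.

*makiz* — final sound /z/ (a voiced consonant) → -to → *makizto*.
Since the last vowel of the diminutive form *makizto* is /o/ (a back vowel), it takes -at, giving *makiztoat*.
The final sound of the plural form *makiztoat* is /t/, which is a consonant, so the definite suffix is -iwi, giving *makiztoatiwi*.

makiztoatiwi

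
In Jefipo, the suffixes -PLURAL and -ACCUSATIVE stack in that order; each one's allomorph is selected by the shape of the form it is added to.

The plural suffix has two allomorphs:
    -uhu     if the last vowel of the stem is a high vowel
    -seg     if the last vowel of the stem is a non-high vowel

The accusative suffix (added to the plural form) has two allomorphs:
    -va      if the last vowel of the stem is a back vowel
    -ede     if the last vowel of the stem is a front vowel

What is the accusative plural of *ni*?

niuhuva

*ni* — last vowel /i/ (a high vowel) → -uhu → *niuhu*.
The plural form *niuhu*: last vowel = /u/, a back vowel → -va → *niuhuva*.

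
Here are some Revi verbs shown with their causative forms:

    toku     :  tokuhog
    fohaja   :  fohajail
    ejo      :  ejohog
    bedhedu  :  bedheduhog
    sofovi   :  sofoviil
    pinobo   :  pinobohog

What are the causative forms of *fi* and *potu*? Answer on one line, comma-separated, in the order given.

fiil, potuhog

The suffix is conditioned by the last vowel: -hog when the last vowel of the stem is a rounded vowel (*toku*, *ejo*, *bedhedu*, *pinobo*); -il when the last vowel of the stem is an unrounded vowel (*fohaja*, *sofovi*).
*fi*: last vowel = /i/, an unrounded vowel → -il → *fiil*.
*potu*: last vowel = /u/, a rounded vowel → -hog → *potuhog*.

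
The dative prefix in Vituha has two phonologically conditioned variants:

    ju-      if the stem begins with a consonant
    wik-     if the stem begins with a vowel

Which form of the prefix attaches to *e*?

*e*: first sound = /e/, a vowel → wik-.

wik-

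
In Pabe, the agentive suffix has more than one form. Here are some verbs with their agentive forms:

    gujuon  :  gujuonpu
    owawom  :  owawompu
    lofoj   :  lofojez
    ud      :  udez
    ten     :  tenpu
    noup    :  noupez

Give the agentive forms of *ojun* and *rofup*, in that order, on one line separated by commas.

The alternation tracks the final consonant of the stem — -pu when the stem ends in a nasal (*gujuon*, *owawom*, *ten*); -ez when the stem ends in a non-nasal consonant (*lofoj*, *ud*, *noup*).
Since the final consonant of *ojun* is /n/ (a nasal), it takes -pu, giving *ojunpu*.
*rofup* — final consonant /p/ (non-nasal) → -ez → *rofupez*.

ojunpu, rofupez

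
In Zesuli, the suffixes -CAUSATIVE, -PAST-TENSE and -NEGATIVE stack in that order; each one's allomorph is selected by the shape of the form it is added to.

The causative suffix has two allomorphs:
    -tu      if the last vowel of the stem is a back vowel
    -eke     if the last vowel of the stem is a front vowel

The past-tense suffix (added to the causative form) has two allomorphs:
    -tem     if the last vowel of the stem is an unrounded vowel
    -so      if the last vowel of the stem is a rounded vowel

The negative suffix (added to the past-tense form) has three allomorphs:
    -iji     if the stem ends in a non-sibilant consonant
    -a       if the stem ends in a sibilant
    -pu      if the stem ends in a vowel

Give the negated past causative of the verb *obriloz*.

Since the last vowel of *obriloz* is /o/ (a back vowel), it takes -tu, giving *obriloztu*.
The causative form *obriloztu* — last vowel /u/ (a rounded vowel) → -so → *obriloztuso*.
Since the final sound of the past-tense form *obriloztuso* is /o/ (a vowel), it takes -pu, giving *obriloztusopu*.

obriloztusopu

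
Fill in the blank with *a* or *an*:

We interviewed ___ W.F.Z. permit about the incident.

The indefinite article is chosen by the initial *sound* of the following word, not its spelling.
The initialism *W.F.Z.* is read letter by letter; the first letter, W, is pronounced /ˈdʌbəl.juː/, which begins with a consonant sound.
So the article is *a*: We interviewed a W.F.Z. permit about the incident.

a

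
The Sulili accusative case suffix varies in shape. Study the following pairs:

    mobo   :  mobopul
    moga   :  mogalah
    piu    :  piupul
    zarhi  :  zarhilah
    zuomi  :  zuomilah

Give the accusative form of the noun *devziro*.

Looking at the last vowel of each stem: -pul when the last vowel of the stem is a rounded vowel (*mobo*, *piu*); -lah when the last vowel of the stem is an unrounded vowel (*moga*, *zarhi*, *zuomi*).
*devziro* — last vowel /o/ (a rounded vowel) → -pul → *devziropul*.

devziropul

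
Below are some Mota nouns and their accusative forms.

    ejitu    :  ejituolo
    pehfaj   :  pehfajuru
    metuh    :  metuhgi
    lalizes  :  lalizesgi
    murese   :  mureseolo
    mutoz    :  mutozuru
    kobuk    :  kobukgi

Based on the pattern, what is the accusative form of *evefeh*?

The pattern is voicing of the final sound: -gi when the stem ends in a voiceless consonant (*metuh*, *lalizes*, *kobuk*); -uru when the stem ends in a voiced consonant (*pehfaj*, *mutoz*); -olo when the stem ends in a vowel (*ejitu*, *murese*).
Since the final sound of *evefeh* is /h/ (a voiceless consonant), it takes -gi, giving *evefehgi*.

evefehgi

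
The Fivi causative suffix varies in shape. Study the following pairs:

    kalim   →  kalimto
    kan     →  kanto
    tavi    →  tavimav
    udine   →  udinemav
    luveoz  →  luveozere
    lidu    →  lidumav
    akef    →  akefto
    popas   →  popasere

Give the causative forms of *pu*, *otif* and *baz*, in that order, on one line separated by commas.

The suffix is conditioned by the final sound: -ere when the stem ends in a sibilant (*luveoz*, *popas*); -to when the stem ends in a non-sibilant consonant (*kalim*, *kan*, *akef*); -mav when the stem ends in a vowel (*tavi*, *udine*, *lidu*).
The final sound of *pu* is /u/, which is a vowel, so the suffix is -mav, giving *pumav*.
Since the final sound of *otif* is /f/ (a non-sibilant consonant), it takes -to, giving *otifto*.
Since the final sound of *baz* is /z/ (a sibilant), it takes -ere, giving *bazere*.

pumav, otifto, bazere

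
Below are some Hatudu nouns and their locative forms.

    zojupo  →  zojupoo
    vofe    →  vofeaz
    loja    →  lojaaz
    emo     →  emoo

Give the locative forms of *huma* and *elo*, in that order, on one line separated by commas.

humaaz, eloo

The pattern is rounding harmony: -o when the last vowel of the stem is a rounded vowel (*zojupo*, *emo*); -az when the last vowel of the stem is an unrounded vowel (*vofe*, *loja*).
*huma*: last vowel = /a/, an unrounded vowel → -az → *humaaz*.
*elo*: last vowel = /o/, a rounded vowel → -o → *eloo*.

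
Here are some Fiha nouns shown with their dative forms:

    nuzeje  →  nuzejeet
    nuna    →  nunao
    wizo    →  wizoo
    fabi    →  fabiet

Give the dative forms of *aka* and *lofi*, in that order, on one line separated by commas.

akao, lofiet

The suffix is conditioned by the last vowel: -et when the last vowel of the stem is a front vowel (*nuzeje*, *fabi*); -o when the last vowel of the stem is a back vowel (*nuna*, *wizo*).
The last vowel of *aka* is /a/, which is a back vowel, so the suffix is -o, giving *akao*.
*lofi* — last vowel /i/ (a front vowel) → -et → *lofiet*.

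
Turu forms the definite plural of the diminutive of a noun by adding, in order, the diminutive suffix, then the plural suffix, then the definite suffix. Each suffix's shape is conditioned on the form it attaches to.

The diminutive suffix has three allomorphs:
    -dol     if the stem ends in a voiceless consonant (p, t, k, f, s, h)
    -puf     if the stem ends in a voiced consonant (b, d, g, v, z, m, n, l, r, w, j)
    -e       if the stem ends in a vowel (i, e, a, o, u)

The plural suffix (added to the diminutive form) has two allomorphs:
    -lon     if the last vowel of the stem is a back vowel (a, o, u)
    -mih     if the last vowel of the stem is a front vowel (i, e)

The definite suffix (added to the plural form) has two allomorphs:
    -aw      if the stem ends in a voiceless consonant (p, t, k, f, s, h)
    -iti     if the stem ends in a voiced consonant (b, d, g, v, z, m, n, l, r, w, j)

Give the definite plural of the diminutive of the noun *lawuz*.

lawuzpufloniti

The final sound of *lawuz* is /z/, which is a voiced consonant, so the diminutive suffix is -puf, giving *lawuzpuf*.
Since the last vowel of the diminutive form *lawuzpuf* is /u/ (a back vowel), it takes -lon, giving *lawuzpuflon*.
The plural form *lawuzpuflon*: final consonant = /n/, voiced → -iti → *lawuzpufloniti*.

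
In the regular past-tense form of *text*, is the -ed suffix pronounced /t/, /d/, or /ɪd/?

The stem *text* ends in /t/ or /d/.
The -ed suffix is realized as /ɪd/ after /t, d/; as /t/ after other voiceless consonants; and as /d/ after other voiced sounds.
So -ed on *text* is pronounced /ɪd/.

/ɪd/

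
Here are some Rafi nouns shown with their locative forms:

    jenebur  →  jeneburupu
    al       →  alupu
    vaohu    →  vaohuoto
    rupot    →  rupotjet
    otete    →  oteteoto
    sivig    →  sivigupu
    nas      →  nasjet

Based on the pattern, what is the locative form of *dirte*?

The suffix is conditioned by the final sound: -jet when the stem ends in a voiceless consonant (*rupot*, *nas*); -upu when the stem ends in a voiced consonant (*jenebur*, *al*, *sivig*); -oto when the stem ends in a vowel (*vaohu*, *otete*).
The final sound of *dirte* is /e/, which is a vowel, so the suffix is -oto, giving *dirteoto*.

dirteoto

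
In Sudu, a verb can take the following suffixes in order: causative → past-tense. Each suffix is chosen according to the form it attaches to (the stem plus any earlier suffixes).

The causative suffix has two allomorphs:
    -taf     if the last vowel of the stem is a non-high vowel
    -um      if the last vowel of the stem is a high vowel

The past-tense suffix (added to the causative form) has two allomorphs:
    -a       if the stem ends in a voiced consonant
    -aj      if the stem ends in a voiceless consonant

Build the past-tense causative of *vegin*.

veginuma

Since the last vowel of *vegin* is /i/ (a high vowel), it takes -um, giving *veginum*.
The causative form *veginum* — final consonant /m/ (voiced) → -a → *veginuma*.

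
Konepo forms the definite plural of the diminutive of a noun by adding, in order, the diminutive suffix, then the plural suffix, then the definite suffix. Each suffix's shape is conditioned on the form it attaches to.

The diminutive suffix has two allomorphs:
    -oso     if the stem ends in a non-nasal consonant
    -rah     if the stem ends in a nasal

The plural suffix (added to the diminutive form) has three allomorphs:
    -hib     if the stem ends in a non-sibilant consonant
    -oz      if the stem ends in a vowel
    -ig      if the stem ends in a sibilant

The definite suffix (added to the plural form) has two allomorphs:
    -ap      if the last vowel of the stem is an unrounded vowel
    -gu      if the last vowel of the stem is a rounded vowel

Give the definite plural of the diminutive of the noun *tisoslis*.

tisoslisosoozgu

*tisoslis* — final consonant /s/ (non-nasal) → -oso → *tisoslisoso*.
The final sound of the diminutive form *tisoslisoso* is /o/, which is a vowel, so the plural suffix is -oz, giving *tisoslisosooz*.
The last vowel of the plural form *tisoslisosooz* is /o/, which is a rounded vowel, so the definite suffix is -gu, giving *tisoslisosoozgu*.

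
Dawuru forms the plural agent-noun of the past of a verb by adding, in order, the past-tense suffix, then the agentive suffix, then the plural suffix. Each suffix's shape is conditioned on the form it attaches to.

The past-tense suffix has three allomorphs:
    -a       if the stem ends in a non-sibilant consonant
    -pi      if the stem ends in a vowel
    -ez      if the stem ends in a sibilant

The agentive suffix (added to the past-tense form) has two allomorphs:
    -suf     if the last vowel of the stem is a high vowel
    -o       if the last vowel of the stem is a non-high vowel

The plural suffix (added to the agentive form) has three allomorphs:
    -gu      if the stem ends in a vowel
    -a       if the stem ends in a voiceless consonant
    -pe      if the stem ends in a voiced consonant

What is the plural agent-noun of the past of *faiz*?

faizezogu

*faiz*: final sound = /z/, a sibilant → -ez → *faizez*.
The past-tense form *faizez*: last vowel = /e/, a non-high vowel → -o → *faizezo*.
The final sound of the agentive form *faizezo* is /o/, which is a vowel, so the plural suffix is -gu, giving *faizezogu*.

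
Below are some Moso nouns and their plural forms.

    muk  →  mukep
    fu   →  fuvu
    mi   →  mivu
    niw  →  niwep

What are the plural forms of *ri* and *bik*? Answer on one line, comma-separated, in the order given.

The suffix is conditioned by the final sound: -ep when the stem ends in a consonant (*muk*, *niw*); -vu when the stem ends in a vowel (*fu*, *mi*).
*ri* — final sound /i/ (a vowel) → -vu → *rivu*.
The final sound of *bik* is /k/, which is a consonant, so the suffix is -ep, giving *bikep*.

rivu, bikep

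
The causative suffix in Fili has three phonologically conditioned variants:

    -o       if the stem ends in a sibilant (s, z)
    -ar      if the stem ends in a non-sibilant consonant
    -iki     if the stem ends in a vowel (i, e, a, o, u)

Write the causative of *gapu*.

gapuiki

*gapu* — final sound /u/ (a vowel) → -iki → *gapuiki*.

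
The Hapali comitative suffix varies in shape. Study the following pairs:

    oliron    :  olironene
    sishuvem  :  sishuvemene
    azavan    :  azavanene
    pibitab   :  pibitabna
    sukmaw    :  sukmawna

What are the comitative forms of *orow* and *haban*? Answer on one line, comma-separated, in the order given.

Looking at the final consonant of each stem: -ene when the stem ends in a nasal (*oliron*, *sishuvem*, *azavan*); -na when the stem ends in a non-nasal consonant (*pibitab*, *sukmaw*).
*orow* — final consonant /w/ (non-nasal) → -na → *orowna*.
The final consonant of *haban* is /n/, which is a nasal, so the suffix is -ene, giving *habanene*.

orowna, habanene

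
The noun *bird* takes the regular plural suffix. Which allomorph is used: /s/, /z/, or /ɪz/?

The stem *bird* ends in a voiced non-sibilant sound.
The plural suffix surfaces as /ɪz/ after sibilants, /s/ after other voiceless consonants, and /z/ after other voiced sounds.
So the plural -s on *bird* is pronounced /z/.

/z/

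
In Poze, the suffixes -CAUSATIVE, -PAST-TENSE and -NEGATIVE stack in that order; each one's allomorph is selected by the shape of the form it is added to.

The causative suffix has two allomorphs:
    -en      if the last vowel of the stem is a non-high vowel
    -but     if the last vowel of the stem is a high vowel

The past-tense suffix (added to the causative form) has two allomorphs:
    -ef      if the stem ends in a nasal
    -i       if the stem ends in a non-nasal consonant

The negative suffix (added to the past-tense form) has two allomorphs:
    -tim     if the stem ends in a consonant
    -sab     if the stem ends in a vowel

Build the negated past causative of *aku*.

*aku*: last vowel = /u/, a high vowel → -but → *akubut*.
The causative form *akubut*: final consonant = /t/, non-nasal → -i → *akubuti*.
Since the final sound of the past-tense form *akubuti* is /i/ (a vowel), it takes -sab, giving *akubutisab*.

akubutisab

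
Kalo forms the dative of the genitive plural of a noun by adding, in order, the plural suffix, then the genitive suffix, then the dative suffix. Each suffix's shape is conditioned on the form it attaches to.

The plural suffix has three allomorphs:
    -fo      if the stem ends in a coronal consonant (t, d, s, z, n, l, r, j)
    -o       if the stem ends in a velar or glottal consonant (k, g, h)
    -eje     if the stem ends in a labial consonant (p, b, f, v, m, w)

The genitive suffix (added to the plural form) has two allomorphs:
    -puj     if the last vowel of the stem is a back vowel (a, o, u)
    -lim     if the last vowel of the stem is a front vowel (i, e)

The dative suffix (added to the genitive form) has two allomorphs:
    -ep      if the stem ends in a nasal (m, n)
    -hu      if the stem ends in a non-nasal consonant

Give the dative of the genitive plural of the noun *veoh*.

veohopujhu

*veoh* — final consonant /h/ (velar/glottal) → -o → *veoho*.
Since the last vowel of the plural form *veoho* is /o/ (a back vowel), it takes -puj, giving *veohopuj*.
The genitive form *veohopuj* — final consonant /j/ (non-nasal) → -hu → *veohopujhu*.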